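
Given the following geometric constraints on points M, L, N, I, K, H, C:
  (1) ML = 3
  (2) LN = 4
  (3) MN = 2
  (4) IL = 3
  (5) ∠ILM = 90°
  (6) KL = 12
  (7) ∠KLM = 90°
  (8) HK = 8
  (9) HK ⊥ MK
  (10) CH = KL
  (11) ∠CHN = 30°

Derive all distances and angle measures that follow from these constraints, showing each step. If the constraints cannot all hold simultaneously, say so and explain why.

The constraints are consistent.

From the given relations:
  CH = KL = 12

Step 1: From ML = 3, LI = 3, and ∠MLI = 90°, by the law of cosines:
  MI² = ML² + LI² - 2·ML·LI·cos(90°) = 9 + 9 - 0 = 18
  MI = 3·√2

Step 2: From ML = 3, LK = 12, and ∠MLK = 90°, by the law of cosines:
  MK² = ML² + LK² - 2·ML·LK·cos(90°) = 9 + 144 - 0 = 153
  MK = 3·√17

Step 3: From ML = 3, MN = 2, LN = 4, by the inverse law of cosines:
  cos(∠LMN) = (ML² + MN² - LN²) / (2·ML·MN)
  ∠LMN = 104.48°

Step 4: From LM = 3, LN = 4, MN = 2, by the inverse law of cosines:
  cos(∠MLN) = (LM² + LN² - MN²) / (2·LM·LN)
  ∠MLN = 28.96°

Step 5: From NL = 4, NM = 2, LM = 3, by the inverse law of cosines:
  cos(∠LNM) = (NL² + NM² - LM²) / (2·NL·NM)
  ∠LNM = 46.57°

Step 6: From MK = 3·√17, KH = 8, and ∠MKH = 90°, by the law of cosines:
  MH² = MK² + KH² - 2·MK·KH·cos(90°) = 153 + 64 - 0 = 217
  MH ≈ 14.73

Step 7: From MI = 3·√2, ML = 3, IL = 3, by the inverse law of cosines:
  cos(∠IML) = (MI² + ML² - IL²) / (2·MI·ML)
  ∠IML = 45°

Step 8: From MK = 3·√17, ML = 3, KL = 12, by the inverse law of cosines:
  cos(∠KML) = (MK² + ML² - KL²) / (2·MK·ML)
  ∠KML = 75.96°

Step 9: From IL = 3, IM = 3·√2, LM = 3, by the inverse law of cosines:
  cos(∠LIM) = (IL² + IM² - LM²) / (2·IL·IM)
  ∠LIM = 45°

Step 10: From KL = 12, KM = 3·√17, LM = 3, by the inverse law of cosines:
  cos(∠LKM) = (KL² + KM² - LM²) / (2·KL·KM)
  ∠LKM = 14.04°

Step 11: From MH = 14.73, MK = 3·√17, HK = 8, by the inverse law of cosines:
  cos(∠HMK) = (MH² + MK² - HK²) / (2·MH·MK)
  ∠HMK = 32.89°

Step 12: From HK = 8, HM = 14.73, KM = 3·√17, by the inverse law of cosines:
  cos(∠KHM) = (HK² + HM² - KM²) / (2·HK·HM)
  ∠KHM = 57.11°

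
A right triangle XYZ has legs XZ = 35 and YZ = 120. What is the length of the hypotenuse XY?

By the Pythagorean theorem: XY^2 = XZ^2 + YZ^2
XY^2 = 35^2 + 120^2 = 1225 + 14400 = 15625
XY = sqrt(15625) = 125

125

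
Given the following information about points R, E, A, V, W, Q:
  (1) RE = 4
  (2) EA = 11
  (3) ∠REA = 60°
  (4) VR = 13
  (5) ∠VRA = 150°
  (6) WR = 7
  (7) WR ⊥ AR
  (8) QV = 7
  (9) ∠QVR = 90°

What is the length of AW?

Step 1: By the law of cosines on triangle AER: AR² = 11² + 4² − 2·11·4·cos(60°) = 93, so AR = √93.
Step 2: By the law of cosines on triangle ARW: AW² = √93² + 7² − 2·√93·7·cos(90°) = 142, so AW = √142.

Therefore, the length of AW = √142.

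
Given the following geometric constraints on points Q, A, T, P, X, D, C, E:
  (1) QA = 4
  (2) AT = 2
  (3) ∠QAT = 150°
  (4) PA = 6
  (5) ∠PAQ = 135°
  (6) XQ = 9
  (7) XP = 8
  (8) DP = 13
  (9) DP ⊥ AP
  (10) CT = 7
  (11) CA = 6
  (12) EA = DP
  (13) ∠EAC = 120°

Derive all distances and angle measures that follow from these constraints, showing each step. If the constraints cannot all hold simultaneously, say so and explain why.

The constraints are consistent.

From the given relations:
  EA = DP = 13

Step 1: From QA = 4, AT = 2, and ∠QAT = 150°, by the law of cosines:
  QT² = QA² + AT² - 2·QA·AT·cos(150°) = 16 + 4 + 13.86 = 33.86
  QT ≈ 5.82

Step 2: From QA = 4, AP = 6, and ∠QAP = 135°, by the law of cosines:
  QP² = QA² + AP² - 2·QA·AP·cos(135°) = 16 + 36 + 33.94 = 85.94
  QP ≈ 9.27

Step 3: From AP = 6, PD = 13, and ∠APD = 90°, by the law of cosines:
  AD² = AP² + PD² - 2·AP·PD·cos(90°) = 36 + 169 - 0 = 205
  AD ≈ 14.32

Step 4: From CA = 6, AE = 13, and ∠CAE = 120°, by the law of cosines:
  CE² = CA² + AE² - 2·CA·AE·cos(120°) = 36 + 169 + 78 = 283
  CE ≈ 16.82

Step 5: From AC = 6, AT = 2, CT = 7, by the inverse law of cosines:
  cos(∠CAT) = (AC² + AT² - CT²) / (2·AC·AT)
  ∠CAT = 112.02°

Step 6: From TA = 2, TC = 7, AC = 6, by the inverse law of cosines:
  cos(∠ATC) = (TA² + TC² - AC²) / (2·TA·TC)
  ∠ATC = 52.62°

Step 7: From CA = 6, CT = 7, AT = 2, by the inverse law of cosines:
  cos(∠ACT) = (CA² + CT² - AT²) / (2·CA·CT)
  ∠ACT = 15.36°

Step 8: From QA = 4, QP = 9.27, AP = 6, by the inverse law of cosines:
  cos(∠AQP) = (QA² + QP² - AP²) / (2·QA·QP)
  ∠AQP = 27.24°

Step 9: From QA = 4, QT = 5.82, AT = 2, by the inverse law of cosines:
  cos(∠AQT) = (QA² + QT² - AT²) / (2·QA·QT)
  ∠AQT = 9.9°

Step 10: From QP = 9.27, QX = 9, PX = 8, by the inverse law of cosines:
  cos(∠PQX) = (QP² + QX² - PX²) / (2·QP·QX)
  ∠PQX = 51.91°

Step 11: From AD = 14.32, AP = 6, DP = 13, by the inverse law of cosines:
  cos(∠DAP) = (AD² + AP² - DP²) / (2·AD·AP)
  ∠DAP = 65.22°

Step 12: From TA = 2, TQ = 5.82, AQ = 4, by the inverse law of cosines:
  cos(∠ATQ) = (TA² + TQ² - AQ²) / (2·TA·TQ)
  ∠ATQ = 20.1°

Step 13: From PA = 6, PQ = 9.27, AQ = 4, by the inverse law of cosines:
  cos(∠APQ) = (PA² + PQ² - AQ²) / (2·PA·PQ)
  ∠APQ = 17.76°

Step 14: From PQ = 9.27, PX = 8, QX = 9, by the inverse law of cosines:
  cos(∠QPX) = (PQ² + PX² - QX²) / (2·PQ·PX)
  ∠QPX = 62.3°

Step 15: From XP = 8, XQ = 9, PQ = 9.27, by the inverse law of cosines:
  cos(∠PXQ) = (XP² + XQ² - PQ²) / (2·XP·XQ)
  ∠PXQ = 65.79°

Step 16: From DA = 14.32, DP = 13, AP = 6, by the inverse law of cosines:
  cos(∠ADP) = (DA² + DP² - AP²) / (2·DA·DP)
  ∠ADP = 24.78°

Step 17: From CA = 6, CE = 16.82, AE = 13, by the inverse law of cosines:
  cos(∠ACE) = (CA² + CE² - AE²) / (2·CA·CE)
  ∠ACE = 42.01°

Step 18: From EA = 13, EC = 16.82, AC = 6, by the inverse law of cosines:
  cos(∠AEC) = (EA² + EC² - AC²) / (2·EA·EC)
  ∠AEC = 17.99°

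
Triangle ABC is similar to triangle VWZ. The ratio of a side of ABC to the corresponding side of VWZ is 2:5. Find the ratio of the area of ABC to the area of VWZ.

The ratio of areas of similar triangles equals the square of the side ratio.
Side ratio = 2:5
Area ratio = (2/5)^2 = 4/25 = 4:25

4:25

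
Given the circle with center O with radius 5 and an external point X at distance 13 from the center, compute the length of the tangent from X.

The tangent, radius, and line from the external point to the center form a right triangle.
The right angle is where the tangent meets the radius.
By the Pythagorean theorem: tangent² + 5² = 13²
tangent² = 169 - 25 = 144
tangent = 12

12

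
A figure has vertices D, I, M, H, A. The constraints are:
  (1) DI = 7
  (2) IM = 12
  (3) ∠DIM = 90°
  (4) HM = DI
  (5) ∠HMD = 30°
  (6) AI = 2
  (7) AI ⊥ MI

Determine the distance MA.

Step 1: By the law of cosines on triangle MIA: MA² = 12² + 2² − 2·12·2·cos(90°) = 148, so MA = 2·√37.

Therefore, the length of MA = 2·√37.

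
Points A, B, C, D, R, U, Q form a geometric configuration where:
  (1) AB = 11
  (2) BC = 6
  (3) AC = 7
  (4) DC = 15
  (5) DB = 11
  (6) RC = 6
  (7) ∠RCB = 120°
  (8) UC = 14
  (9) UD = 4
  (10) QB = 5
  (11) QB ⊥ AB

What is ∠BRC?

Step 1: By the law of cosines on triangle RCB: RB² = 6² + 6² − 2·6·6·cos(120°) = 108, so RB = 6·√3.
Step 2: By the inverse law of cosines on triangle BRC: cos(∠BRC) = ((6·√3)² + 6² − 6²) / (2·6·√3·6) = 108/124.71 = 0.866, so ∠BRC = 30°.

Therefore, the measure of angle ∠BRC = 30°.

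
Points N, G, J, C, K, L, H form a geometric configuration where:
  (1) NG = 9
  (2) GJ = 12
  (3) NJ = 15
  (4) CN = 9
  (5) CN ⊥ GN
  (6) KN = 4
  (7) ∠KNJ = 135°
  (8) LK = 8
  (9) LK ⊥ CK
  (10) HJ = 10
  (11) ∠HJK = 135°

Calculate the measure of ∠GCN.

Step 1: By the law of cosines on triangle CNG: CG² = 9² + 9² − 2·9·9·cos(90°) = 162, so CG = 9·√2.
Step 2: By the inverse law of cosines on triangle GCN: cos(∠GCN) = ((9·√2)² + 9² − 9²) / (2·9·√2·9) = 162/229.1 = 0.7071, so ∠GCN = 45°.

Therefore, the measure of angle ∠GCN = 45°.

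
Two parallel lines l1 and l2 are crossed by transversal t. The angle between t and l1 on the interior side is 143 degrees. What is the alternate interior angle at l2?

Alternate interior angles formed by parallel lines and a transversal are equal.
The given angle is 143 degrees.
The alternate interior angle = 143 degrees.

143 degrees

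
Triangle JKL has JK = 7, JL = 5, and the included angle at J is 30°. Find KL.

When two sides and the included angle are known, the law of cosines gives the third side.
c^2 = a^2 + b^2 - 2ab cos(C) generalizes the Pythagorean theorem to non-right triangles.
Here: KL^2 = 49 + 25 - 70*(sqrt(3)/2) = 74 - 35*sqrt(3)
KL = sqrt(74 - 35*sqrt(3))

sqrt(74 - 35*sqrt(3))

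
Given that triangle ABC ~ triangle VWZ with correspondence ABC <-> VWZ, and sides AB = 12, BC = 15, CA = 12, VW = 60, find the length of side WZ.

Since the triangles are similar, the ratio of corresponding sides is constant.
Scale factor k = VW / AB = 60 / 12 = 5
WZ = k * BC = 5 * 15 = 75

75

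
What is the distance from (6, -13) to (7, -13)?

d = sqrt((1)^2 + (0)^2) = sqrt(1) = 1

1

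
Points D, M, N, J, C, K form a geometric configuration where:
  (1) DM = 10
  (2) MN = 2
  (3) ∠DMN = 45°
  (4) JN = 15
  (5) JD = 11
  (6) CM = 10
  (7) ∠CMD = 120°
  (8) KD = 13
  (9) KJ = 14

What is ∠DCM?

Step 1: By the law of cosines on triangle CMD: CD² = 10² + 10² − 2·10·10·cos(120°) = 300, so CD = 10·√3.
Step 2: By the inverse law of cosines on triangle DCM: cos(∠DCM) = ((10·√3)² + 10² − 10²) / (2·10·√3·10) = 300/346.41 = 0.866, so ∠DCM = 30°.

Therefore, the measure of angle ∠DCM = 30°.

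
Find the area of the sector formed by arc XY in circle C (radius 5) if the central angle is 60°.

Sector area = π(5²)(1/6) = 25*pi/6

25*pi/6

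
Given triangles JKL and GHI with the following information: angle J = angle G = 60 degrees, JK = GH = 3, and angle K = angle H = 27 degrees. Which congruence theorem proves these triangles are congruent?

The given information matches ASA: Two pairs of corresponding angles and the included side are equal (Angle-Side-Angle).

ASA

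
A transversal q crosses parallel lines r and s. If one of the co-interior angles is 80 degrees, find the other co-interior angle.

Co-interior angles sum to 180: 180 - 80 = 100 degrees.

100 degrees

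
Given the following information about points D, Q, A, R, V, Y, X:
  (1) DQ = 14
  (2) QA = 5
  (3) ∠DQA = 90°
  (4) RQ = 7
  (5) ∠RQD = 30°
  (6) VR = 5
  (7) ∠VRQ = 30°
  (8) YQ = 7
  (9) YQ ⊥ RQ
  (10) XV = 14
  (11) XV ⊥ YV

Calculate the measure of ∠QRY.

Step 1: By the law of cosines on triangle RQY: RY² = 7² + 7² − 2·7·7·cos(90°) = 98, so RY = 7·√2.
Step 2: By the inverse law of cosines on triangle QRY: cos(∠QRY) = (7² + (7·√2)² − 7²) / (2·7·7·√2) = 98/138.59 = 0.7071, so ∠QRY = 45°.

Therefore, the measure of angle ∠QRY = 45°.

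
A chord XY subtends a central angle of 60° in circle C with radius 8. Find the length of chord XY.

Chord length = 2r sin(θ/2)
= 2 × 8 × sin(60°/2)
= 2 × 8 × sin(30°)
= 8

8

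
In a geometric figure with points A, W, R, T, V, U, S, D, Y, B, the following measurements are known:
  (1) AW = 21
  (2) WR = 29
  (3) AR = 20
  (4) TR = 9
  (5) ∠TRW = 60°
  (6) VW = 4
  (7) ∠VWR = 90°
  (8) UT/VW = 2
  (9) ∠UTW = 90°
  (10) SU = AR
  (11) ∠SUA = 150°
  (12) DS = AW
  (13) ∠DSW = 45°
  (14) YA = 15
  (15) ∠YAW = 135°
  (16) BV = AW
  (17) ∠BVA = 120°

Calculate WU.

From the given relations: UT = 2·VW = 2·4 = 8.
Step 1: By the law of cosines on triangle WRT: WT² = 29² + 9² − 2·29·9·cos(60°) = 661, so WT ≈ 25.71.
Step 2: By the law of cosines on triangle WTU: WU² = 25.71² + 8² − 2·25.71·8·cos(90°) = 725, so WU = 5·√29.

Therefore, the length of WU = 5·√29.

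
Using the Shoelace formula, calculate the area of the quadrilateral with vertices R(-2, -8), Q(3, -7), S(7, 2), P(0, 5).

The Shoelace formula works by pairing each vertex with the next (cycling back to the first).
For each pair, compute x_i*y_(i+1) - x_(i+1)*y_i:
  (-2*-7 - 3*-8) = 38
  (3*2 - 7*-7) = 55
  (7*5 - 0*2) = 35
  (0*-8 - -2*5) = 10
Taking half the absolute value of the total: Area = (1/2)(138) = 69.

69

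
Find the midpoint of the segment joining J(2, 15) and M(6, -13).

The midpoint is the average of the coordinates:
x: (2 + 6)/2 = 4
y: (15 + -13)/2 = 1
Midpoint = (4, 1)

(4, 1)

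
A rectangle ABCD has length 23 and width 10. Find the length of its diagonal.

A rectangle's diagonal splits it into two right triangles, with the diagonal as the hypotenuse.
By the Pythagorean theorem, d^2 = 23^2 + 10^2 = 629.
Therefore d = sqrt(629).

sqrt(629)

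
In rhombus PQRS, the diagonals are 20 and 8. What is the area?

The diagonals of a rhombus divide it into four right triangles.
Each triangle has legs 20/ 2 = 10 and 8/2 = 4, so each has area (1/2)*10*4 = 20.
Four such triangles give total area = (d1 * d2) / 2 = 80.

80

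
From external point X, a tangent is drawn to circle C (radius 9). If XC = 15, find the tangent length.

The tangent, radius, and line from the external point to the center form a right triangle.
The right angle is where the tangent meets the radius.
By the Pythagorean theorem: tangent² + 9² = 15²
tangent² = 225 - 81 = 144
tangent = 12

12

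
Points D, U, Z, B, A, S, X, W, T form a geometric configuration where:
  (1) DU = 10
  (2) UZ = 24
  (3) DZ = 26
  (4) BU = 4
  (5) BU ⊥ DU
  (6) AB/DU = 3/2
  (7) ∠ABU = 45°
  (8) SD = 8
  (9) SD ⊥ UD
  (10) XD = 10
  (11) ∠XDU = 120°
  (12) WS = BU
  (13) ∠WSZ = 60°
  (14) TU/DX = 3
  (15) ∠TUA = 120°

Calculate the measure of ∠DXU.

Step 1: By the law of cosines on triangle XDU: XU² = 10² + 10² − 2·10·10·cos(120°) = 300, so XU = 10·√3.
Step 2: By the inverse law of cosines on triangle DXU: cos(∠DXU) = (10² + (10·√3)² − 10²) / (2·10·10·√3) = 300/346.41 = 0.866, so ∠DXU = 30°.

Therefore, the measure of angle ∠DXU = 30°.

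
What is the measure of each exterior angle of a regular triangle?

Each exterior angle of a regular n-gon is 360 / n.
For n = 3: 360 / 3 = 120 degrees.

120 degrees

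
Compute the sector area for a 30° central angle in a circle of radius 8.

The full circle has area πr² = π(8)² = 64*pi.
The sector covers 30° out of 360°, a fraction of 1/12.
Sector area = 64*pi × 1/12 = 16*pi/3.

16*pi/3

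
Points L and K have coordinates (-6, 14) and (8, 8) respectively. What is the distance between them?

The horizontal distance is |8 - -6| = 14 and the vertical distance is |8 - 14| = 6.
By the Pythagorean theorem, d = sqrt(14^2 + 6^2) = sqrt(232) = 2*sqrt(58).

2*sqrt(58)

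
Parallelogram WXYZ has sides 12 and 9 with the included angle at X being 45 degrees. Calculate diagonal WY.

The diagonal of a parallelogram can be found by treating two adjacent sides and the diagonal as a triangle.
Applying the law of cosines with sides 12, 9 and included angle 45°:
d^2 = 144 + 81 - 216*cos(45°) = 225 - 108*sqrt(2)
d = 3*sqrt(25 - 12*sqrt(2))

3*sqrt(25 - 12*sqrt(2))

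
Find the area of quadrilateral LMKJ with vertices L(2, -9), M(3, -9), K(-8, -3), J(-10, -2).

Shoelace: sum of cross terms = 8, Area = (1/2)|8| = 4

4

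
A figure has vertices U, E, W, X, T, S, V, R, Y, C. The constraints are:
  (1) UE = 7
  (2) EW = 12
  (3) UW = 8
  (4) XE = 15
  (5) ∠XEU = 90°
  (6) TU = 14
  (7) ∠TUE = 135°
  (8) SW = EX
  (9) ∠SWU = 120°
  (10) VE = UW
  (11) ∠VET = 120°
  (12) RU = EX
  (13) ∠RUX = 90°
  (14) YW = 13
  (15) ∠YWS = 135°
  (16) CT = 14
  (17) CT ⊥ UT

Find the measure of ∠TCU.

Step 1: By the law of cosines on triangle CTU: CU² = 14² + 14² − 2·14·14·cos(90°) = 392, so CU = 14·√2.
Step 2: By the inverse law of cosines on triangle TCU: cos(∠TCU) = (14² + (14·√2)² − 14²) / (2·14·14·√2) = 392/554.37 = 0.7071, so ∠TCU = 45°.

Therefore, the measure of angle ∠TCU = 45°.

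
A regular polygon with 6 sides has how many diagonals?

Each of the 6 vertices connects to 3 non-adjacent vertices via diagonals.
Total connections = 6 × 3 = 18, but each diagonal is counted twice.
Number of diagonals = 18 / 2 = 9.

9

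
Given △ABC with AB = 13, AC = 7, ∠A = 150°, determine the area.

When two sides and the included angle are known, the area formula is (1/2)ab sin(C).
The height from one side to the opposite vertex is 7 sin(150°) = 7/2.
Area = (1/2) * 13 * 7/2 = 91/4.

91/4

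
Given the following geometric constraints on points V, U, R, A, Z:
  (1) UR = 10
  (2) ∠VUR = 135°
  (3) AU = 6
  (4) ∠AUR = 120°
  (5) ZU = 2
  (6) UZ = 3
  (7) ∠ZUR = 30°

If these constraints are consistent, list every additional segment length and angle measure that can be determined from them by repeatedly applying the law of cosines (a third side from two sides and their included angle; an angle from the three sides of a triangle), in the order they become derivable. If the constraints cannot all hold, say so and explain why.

These constraints are not satisfiable: (5) ZU = 2 and (6) UZ = 3 assign two different lengths to the same segment. No planar figure meets all of them, so nothing further can be derived.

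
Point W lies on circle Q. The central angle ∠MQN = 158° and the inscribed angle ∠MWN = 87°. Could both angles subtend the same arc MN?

By the inscribed angle theorem, the inscribed angle for a central angle of 158° should be 158° / 2 = 79°.
The given inscribed angle is 87°, which does not equal 79°.
Therefore, no, they do not correspond to the same arc.

No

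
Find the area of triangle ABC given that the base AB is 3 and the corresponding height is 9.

Area = (1/2) * base * height
Area = (1/2) * 3 * 9
Area = 27/2

27/2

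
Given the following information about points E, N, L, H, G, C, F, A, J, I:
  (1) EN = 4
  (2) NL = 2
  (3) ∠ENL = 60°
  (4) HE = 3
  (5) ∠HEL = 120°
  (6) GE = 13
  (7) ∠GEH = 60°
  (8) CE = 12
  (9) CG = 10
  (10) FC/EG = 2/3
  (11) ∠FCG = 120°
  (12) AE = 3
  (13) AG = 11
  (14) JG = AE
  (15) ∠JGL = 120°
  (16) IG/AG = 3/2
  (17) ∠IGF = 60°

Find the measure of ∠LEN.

Step 1: By the law of cosines on triangle ENL: EL² = 4² + 2² − 2·4·2·cos(60°) = 12, so EL = 2·√3.
Step 2: By the inverse law of cosines on triangle LEN: cos(∠LEN) = ((2·√3)² + 4² − 2²) / (2·2·√3·4) = 24/27.71 = 0.866, so ∠LEN = 30°.

Therefore, the measure of angle ∠LEN = 30°.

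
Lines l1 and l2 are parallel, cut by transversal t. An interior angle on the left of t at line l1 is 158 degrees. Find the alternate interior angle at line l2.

Alternate interior angles lie on opposite sides of the transversal, between the parallel lines.
By the alternate interior angle theorem, they are equal: 158 degrees.

158 degrees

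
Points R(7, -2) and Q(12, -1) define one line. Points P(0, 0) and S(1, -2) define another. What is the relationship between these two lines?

Slope of line 1: m1 = (-1 - -2)/(12 - 7) = 1/5 = 1/5
Slope of line 2: m2 = (-2 - 0)/(1 - 0) = -2/1 = -2
m1 != m2 (1/5 != -2), so not parallel.
m1 * m2 = (1/5) * (-2) = -2/5 != -1, so not perpendicular.
The lines are neither parallel nor perpendicular.

Neither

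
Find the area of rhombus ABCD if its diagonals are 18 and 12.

Area of a rhombus = (d1 * d2) / 2
Area = (18 * 12) / 2
Area = 216 / 2
Area = 108

108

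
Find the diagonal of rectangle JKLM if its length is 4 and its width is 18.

d = sqrt(4^2 + 18^2) = sqrt(340) = 2*sqrt(85)

2*sqrt(85)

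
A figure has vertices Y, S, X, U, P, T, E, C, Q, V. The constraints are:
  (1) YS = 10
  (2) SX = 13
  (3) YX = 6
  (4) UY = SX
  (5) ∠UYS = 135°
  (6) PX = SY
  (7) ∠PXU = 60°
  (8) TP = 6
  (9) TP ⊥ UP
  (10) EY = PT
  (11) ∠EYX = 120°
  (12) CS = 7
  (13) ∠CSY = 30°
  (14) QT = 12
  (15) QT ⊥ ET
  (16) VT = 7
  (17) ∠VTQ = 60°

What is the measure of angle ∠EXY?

From the given relations: EY = PT = 6.
Step 1: By the law of cosines on triangle XYE: XE² = 6² + 6² − 2·6·6·cos(120°) = 108, so XE = 6·√3.
Step 2: By the inverse law of cosines on triangle EXY: cos(∠EXY) = ((6·√3)² + 6² − 6²) / (2·6·√3·6) = 108/124.71 = 0.866, so ∠EXY = 30°.

Therefore, the measure of angle ∠EXY = 30°.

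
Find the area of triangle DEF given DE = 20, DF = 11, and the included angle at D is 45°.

Area = (1/2) * DE * DF * sin(D)
Area = (1/2) * 20 * 11 * sin(45°)
Area = (1/2) * 20 * 11 * sqrt(2)/2
Area = 55*sqrt(2)

55*sqrt(2)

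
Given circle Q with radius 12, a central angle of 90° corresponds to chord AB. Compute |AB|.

Drop a perpendicular from the center to the chord, bisecting both the chord and the central angle.
Each half-chord = r sin(θ/2) = 12 sin(45°).
The full chord = 2 × 12 × sin(45°) = 12*sqrt(2).

12*sqrt(2)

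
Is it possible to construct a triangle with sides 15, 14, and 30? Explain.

No.
The triangle inequality is violated: 15 + 14 = 29 ≤ 30.
These lengths cannot form a triangle.

No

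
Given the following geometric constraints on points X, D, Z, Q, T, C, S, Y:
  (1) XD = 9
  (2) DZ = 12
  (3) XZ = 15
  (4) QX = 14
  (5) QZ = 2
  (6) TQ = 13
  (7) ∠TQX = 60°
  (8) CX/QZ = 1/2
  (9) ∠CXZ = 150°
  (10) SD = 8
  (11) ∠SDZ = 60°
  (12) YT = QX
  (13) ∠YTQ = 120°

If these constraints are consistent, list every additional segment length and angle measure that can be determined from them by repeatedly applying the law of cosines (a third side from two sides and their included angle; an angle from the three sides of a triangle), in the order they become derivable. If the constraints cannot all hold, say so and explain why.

The constraints are consistent. Derivable facts, in order:
After 1 step:
- QY ≈ 23.39
- XT = √183
- ZC ≈ 15.87
- ZS = 4·√7
- ∠DXZ = 53.13°
- ∠DZX = 36.87°
- ∠QXZ = 6.85°
- ∠QZX = 56.63°
- ∠XDZ = 90°
- ∠XQZ = 116.51°
After 2 steps:
- ∠CZX = 1.81°
- ∠DSZ = 79.11°
- ∠DZS = 40.89°
- ∠QTX = 63.67°
- ∠QXT = 56.33°
- ∠QYT = 28.78°
- ∠TQY = 31.22°
- ∠XCZ = 28.19°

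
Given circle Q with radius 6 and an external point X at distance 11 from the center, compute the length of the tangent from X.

tangent = √(d² - r²) = √(11² - 6²) = √(121 - 36) = √85 = sqrt(85)

sqrt(85)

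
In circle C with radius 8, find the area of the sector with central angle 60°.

The full circle has area πr² = π(8)² = 64*pi.
The sector covers 60° out of 360°, a fraction of 1/6.
Sector area = 64*pi × 1/6 = 32*pi/3.

32*pi/3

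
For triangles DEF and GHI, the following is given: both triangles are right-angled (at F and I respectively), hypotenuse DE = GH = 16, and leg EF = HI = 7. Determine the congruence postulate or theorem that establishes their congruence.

The given information matches HL: The hypotenuse and one leg of two right triangles are equal (Hypotenuse-Leg).

HL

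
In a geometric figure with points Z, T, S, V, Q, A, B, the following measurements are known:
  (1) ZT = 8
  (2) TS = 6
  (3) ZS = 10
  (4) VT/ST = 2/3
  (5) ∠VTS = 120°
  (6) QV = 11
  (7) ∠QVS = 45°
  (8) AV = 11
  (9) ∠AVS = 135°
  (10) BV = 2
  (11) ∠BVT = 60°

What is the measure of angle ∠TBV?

From the given relations: VT = 2/3·ST = 2/3·6 = 4.
Step 1: By the law of cosines on triangle BVT: BT² = 2² + 4² − 2·2·4·cos(60°) = 12, so BT = 2·√3.
Step 2: By the inverse law of cosines on triangle TBV: cos(∠TBV) = ((2·√3)² + 2² − 4²) / (2·2·√3·2) = 0/13.86 = 0, so ∠TBV = 90°.

Therefore, the measure of angle ∠TBV = 90°.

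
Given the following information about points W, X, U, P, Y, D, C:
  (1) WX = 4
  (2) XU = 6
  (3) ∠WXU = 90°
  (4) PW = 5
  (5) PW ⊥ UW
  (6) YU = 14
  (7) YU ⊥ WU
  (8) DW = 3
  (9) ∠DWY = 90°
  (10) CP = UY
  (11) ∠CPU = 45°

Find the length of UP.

Step 1: By the law of cosines on triangle UXW: UW² = 6² + 4² − 2·6·4·cos(90°) = 52, so UW = 2·√13.
Step 2: By the law of cosines on triangle UWP: UP² = (2·√13)² + 5² − 2·2·√13·5·cos(90°) = 77, so UP = √77.

Therefore, the length of UP = √77.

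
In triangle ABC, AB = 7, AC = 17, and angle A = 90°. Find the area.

Area = (1/2)(7)(17) sin(90°) = (1/2)(7)(17)(1) = 119/2

119/2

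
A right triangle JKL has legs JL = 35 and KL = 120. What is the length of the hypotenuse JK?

In a right triangle, the square of the hypotenuse equals the sum of the squares of the two legs.
The legs are 35 and 120, so the hypotenuse = sqrt(1225 + 14400) = sqrt(15625) = 125.

125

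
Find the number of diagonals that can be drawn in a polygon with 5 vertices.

The number of diagonals in an n-gon is n(n - 3)/2.
For n = 5: 5(5 - 3)/2 = 5 × 2 / 2 = 5.

5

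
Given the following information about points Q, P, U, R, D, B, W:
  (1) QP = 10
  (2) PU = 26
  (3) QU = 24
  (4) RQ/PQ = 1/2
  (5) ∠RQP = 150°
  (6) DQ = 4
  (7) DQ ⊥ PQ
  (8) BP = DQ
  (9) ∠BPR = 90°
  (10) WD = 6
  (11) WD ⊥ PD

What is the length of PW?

Step 1: By the law of cosines on triangle DQP: DP² = 4² + 10² − 2·4·10·cos(90°) = 116, so DP = 2·√29.
Step 2: By the law of cosines on triangle PDW: PW² = (2·√29)² + 6² − 2·2·√29·6·cos(90°) = 152, so PW = 2·√38.

Therefore, the length of PW = 2·√38.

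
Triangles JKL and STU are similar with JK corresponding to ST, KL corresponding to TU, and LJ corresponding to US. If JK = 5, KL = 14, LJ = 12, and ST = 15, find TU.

k = 15/5 = 3. TU = 3 * 14 = 42.

42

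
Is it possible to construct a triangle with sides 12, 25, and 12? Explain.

Check the triangle inequality: 12 + 12 = 24 ≤ 25.
Since the sum of two sides does not exceed the third, no triangle can be formed.

No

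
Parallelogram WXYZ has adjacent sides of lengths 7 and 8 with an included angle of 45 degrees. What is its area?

Area = a * b * sin(theta)
Area = 7 * 8 * sin(45 degrees)
Area = 56 * sqrt(2)/2
Area = 28*sqrt(2)

28*sqrt(2)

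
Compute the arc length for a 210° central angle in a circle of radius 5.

Arc length = 2π(5)(7/12) = 35*pi/6

35*pi/6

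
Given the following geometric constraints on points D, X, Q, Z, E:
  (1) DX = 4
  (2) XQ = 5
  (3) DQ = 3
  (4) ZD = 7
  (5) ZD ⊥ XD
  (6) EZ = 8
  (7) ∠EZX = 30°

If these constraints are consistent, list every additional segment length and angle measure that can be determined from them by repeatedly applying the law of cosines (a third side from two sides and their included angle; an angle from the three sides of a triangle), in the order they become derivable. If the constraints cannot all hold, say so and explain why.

The constraints are consistent. Derivable facts, in order:
After 1 step:
- XZ = √65
- ∠DQX = 53.13°
- ∠DXQ = 36.87°
- ∠QDX = 90°
After 2 steps:
- XE ≈ 4.16
- ∠DXZ = 60.26°
- ∠DZX = 29.74°
After 3 steps:
- ∠EXZ = 74.17°
- ∠XEZ = 75.83°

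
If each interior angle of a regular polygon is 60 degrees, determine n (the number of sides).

The exterior angle is the supplement of the interior angle: 180 - 60 = 120 degrees.
Since the exterior angles of any convex polygon sum to 360 degrees, the number of sides is 360 / 120 = 3.

3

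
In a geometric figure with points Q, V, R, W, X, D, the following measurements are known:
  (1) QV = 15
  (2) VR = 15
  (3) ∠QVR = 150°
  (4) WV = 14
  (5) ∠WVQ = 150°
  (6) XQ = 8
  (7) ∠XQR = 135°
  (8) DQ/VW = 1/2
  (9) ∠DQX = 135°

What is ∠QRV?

Step 1: By the law of cosines on triangle RVQ: RQ² = 15² + 15² − 2·15·15·cos(150°) = 839.71, so RQ ≈ 28.98.
Step 2: By the inverse law of cosines on triangle QRV: cos(∠QRV) = (28.98² + 15² − 15²) / (2·28.98·15) = 839.71/869.33 = 0.9659, so ∠QRV = 15°.

Therefore, the measure of angle ∠QRV = 15°.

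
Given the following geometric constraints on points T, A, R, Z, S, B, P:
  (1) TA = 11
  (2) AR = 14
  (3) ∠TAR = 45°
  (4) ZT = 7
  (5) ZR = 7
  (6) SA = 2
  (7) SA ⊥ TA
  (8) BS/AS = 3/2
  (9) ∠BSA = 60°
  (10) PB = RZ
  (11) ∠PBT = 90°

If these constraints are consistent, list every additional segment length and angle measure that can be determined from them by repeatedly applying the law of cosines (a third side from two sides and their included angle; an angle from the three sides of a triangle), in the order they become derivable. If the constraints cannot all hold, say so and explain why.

The constraints are consistent. Derivable facts, in order:
After 1 step:
- AB = √7
- TR ≈ 9.96
- TS = 5·√5
After 2 steps:
- ∠ABS = 40.89°
- ∠ART = 51.34°
- ∠AST = 79.7°
- ∠ATR = 83.66°
- ∠ATS = 10.3°
- ∠BAS = 79.11°
- ∠RTZ = 44.65°
- ∠RZT = 90.71°
- ∠TRZ = 44.65°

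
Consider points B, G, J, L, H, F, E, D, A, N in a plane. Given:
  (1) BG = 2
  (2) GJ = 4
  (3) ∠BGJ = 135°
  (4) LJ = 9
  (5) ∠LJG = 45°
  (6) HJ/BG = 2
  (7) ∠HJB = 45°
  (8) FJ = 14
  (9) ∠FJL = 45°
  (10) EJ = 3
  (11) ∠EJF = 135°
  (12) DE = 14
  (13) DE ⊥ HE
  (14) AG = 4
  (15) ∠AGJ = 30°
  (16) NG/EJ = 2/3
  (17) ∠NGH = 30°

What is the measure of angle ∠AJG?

Step 1: By the law of cosines on triangle JGA: JA² = 4² + 4² − 2·4·4·cos(30°) = 4.29, so JA ≈ 2.07.
Step 2: By the inverse law of cosines on triangle AJG: cos(∠AJG) = (2.07² + 4² − 4²) / (2·2.07·4) = 4.29/16.56 = 0.2588, so ∠AJG = 75°.

Therefore, the measure of angle ∠AJG = 75°.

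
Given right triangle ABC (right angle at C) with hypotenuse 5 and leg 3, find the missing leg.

BC = sqrt(5^2 - 3^2) = sqrt(16) = 4

4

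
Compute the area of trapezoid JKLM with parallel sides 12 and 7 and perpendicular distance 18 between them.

Area = (12 + 7) * 18 / 2 = 342 / 2 = 171

171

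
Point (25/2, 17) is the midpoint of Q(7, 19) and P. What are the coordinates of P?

Using the midpoint formula: M = ((x1 + x2)/2, (y1 + y2)/2)
We know M = (25/2, 17) and Q = (7, 19)
For x: 25/2 = (7 + x2)/2, so x2 = 2*25/2 - 7 = 18
For y: 17 = (19 + y2)/2, so y2 = 2*17 - 19 = 15
P = (18, 15)

(18, 15)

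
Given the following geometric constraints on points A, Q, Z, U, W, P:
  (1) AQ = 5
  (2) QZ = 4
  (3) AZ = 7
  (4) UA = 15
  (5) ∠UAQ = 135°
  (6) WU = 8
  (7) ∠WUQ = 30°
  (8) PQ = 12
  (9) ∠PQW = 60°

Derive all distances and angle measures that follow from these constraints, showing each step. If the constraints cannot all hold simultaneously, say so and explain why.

The constraints are consistent.

Step 1: From QA = 5, AU = 15, and ∠QAU = 135°, by the law of cosines:
  QU² = QA² + AU² - 2·QA·AU·cos(135°) = 25 + 225 + 106.1 = 356.1
  QU ≈ 18.87

Step 2: From AQ = 5, AZ = 7, QZ = 4, by the inverse law of cosines:
  cos(∠QAZ) = (AQ² + AZ² - QZ²) / (2·AQ·AZ)
  ∠QAZ = 34.05°

Step 3: From QA = 5, QZ = 4, AZ = 7, by the inverse law of cosines:
  cos(∠AQZ) = (QA² + QZ² - AZ²) / (2·QA·QZ)
  ∠AQZ = 101.54°

Step 4: From ZA = 7, ZQ = 4, AQ = 5, by the inverse law of cosines:
  cos(∠AZQ) = (ZA² + ZQ² - AQ²) / (2·ZA·ZQ)
  ∠AZQ = 44.42°

Step 5: From QU = 18.87, UW = 8, and ∠QUW = 30°, by the law of cosines:
  QW² = QU² + UW² - 2·QU·UW·cos(30°) = 356.1 + 64 - 261.5 = 158.6
  QW ≈ 12.59

Step 6: From QA = 5, QU = 18.87, AU = 15, by the inverse law of cosines:
  cos(∠AQU) = (QA² + QU² - AU²) / (2·QA·QU)
  ∠AQU = 34.2°

Step 7: From UA = 15, UQ = 18.87, AQ = 5, by the inverse law of cosines:
  cos(∠AUQ) = (UA² + UQ² - AQ²) / (2·UA·UQ)
  ∠AUQ = 10.8°

Step 8: From WQ = 12.59, QP = 12, and ∠WQP = 60°, by the law of cosines:
  WP² = WQ² + QP² - 2·WQ·QP·cos(60°) = 158.6 + 144 - 151.1 = 151.5
  WP ≈ 12.31

Step 9: From QU = 18.87, QW = 12.59, UW = 8, by the inverse law of cosines:
  cos(∠UQW) = (QU² + QW² - UW²) / (2·QU·QW)
  ∠UQW = 18.52°

Step 10: From WQ = 12.59, WU = 8, QU = 18.87, by the inverse law of cosines:
  cos(∠QWU) = (WQ² + WU² - QU²) / (2·WQ·WU)
  ∠QWU = 131.48°

Step 11: From WP = 12.31, WQ = 12.59, PQ = 12, by the inverse law of cosines:
  cos(∠PWQ) = (WP² + WQ² - PQ²) / (2·WP·WQ)
  ∠PWQ = 57.61°

Step 12: From PQ = 12, PW = 12.31, QW = 12.59, by the inverse law of cosines:
  cos(∠QPW) = (PQ² + PW² - QW²) / (2·PQ·PW)
  ∠QPW = 62.39°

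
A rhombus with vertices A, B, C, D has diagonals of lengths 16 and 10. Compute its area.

Area of a rhombus = (d1 * d2) / 2
Area = (16 * 10) / 2
Area = 160 / 2
Area = 80

80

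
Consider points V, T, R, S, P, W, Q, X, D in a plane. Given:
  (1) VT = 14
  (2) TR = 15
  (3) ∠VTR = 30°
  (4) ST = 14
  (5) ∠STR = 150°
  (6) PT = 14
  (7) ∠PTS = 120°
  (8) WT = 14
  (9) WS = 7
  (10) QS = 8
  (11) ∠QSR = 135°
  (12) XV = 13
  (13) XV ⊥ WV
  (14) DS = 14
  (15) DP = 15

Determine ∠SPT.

Step 1: By the law of cosines on triangle PTS: PS² = 14² + 14² − 2·14·14·cos(120°) = 588, so PS = 14·√3.
Step 2: By the inverse law of cosines on triangle SPT: cos(∠SPT) = ((14·√3)² + 14² − 14²) / (2·14·√3·14) = 588/678.96 = 0.866, so ∠SPT = 30°.

Therefore, the measure of angle ∠SPT = 30°.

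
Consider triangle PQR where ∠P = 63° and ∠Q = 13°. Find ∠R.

The interior angles sum to 180°: angle R = 180 - 63 - 13 = 104°.
The triangle is obtuse (angles 63°, 13°, 104°).

104 degrees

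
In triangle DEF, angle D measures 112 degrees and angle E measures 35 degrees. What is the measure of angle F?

Let angle F = x. Then 112 + 35 + x = 180.
x = 180 - 147 = 33 degrees.

33 degrees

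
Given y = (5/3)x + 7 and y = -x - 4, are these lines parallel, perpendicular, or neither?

Slope of line 1: m1 = 5/3
Slope of line 2: m2 = -1
m1 != m2 and m1*m2 = -5/3 != -1. Neither.

Neither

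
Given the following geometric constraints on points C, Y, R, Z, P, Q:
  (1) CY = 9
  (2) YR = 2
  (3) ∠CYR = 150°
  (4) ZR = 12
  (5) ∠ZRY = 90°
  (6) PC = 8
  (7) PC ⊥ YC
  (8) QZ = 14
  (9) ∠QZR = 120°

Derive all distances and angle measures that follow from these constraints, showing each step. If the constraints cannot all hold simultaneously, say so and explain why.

The constraints are consistent.

Step 1: From CY = 9, YR = 2, and ∠CYR = 150°, by the law of cosines:
  CR² = CY² + YR² - 2·CY·YR·cos(150°) = 81 + 4 + 31.18 = 116.2
  CR ≈ 10.78

Step 2: From YR = 2, RZ = 12, and ∠YRZ = 90°, by the law of cosines:
  YZ² = YR² + RZ² - 2·YR·RZ·cos(90°) = 4 + 144 - 0 = 148
  YZ = 2·√37

Step 3: From YC = 9, CP = 8, and ∠YCP = 90°, by the law of cosines:
  YP² = YC² + CP² - 2·YC·CP·cos(90°) = 81 + 64 - 0 = 145
  YP = √145

Step 4: From RZ = 12, ZQ = 14, and ∠RZQ = 120°, by the law of cosines:
  RQ² = RZ² + ZQ² - 2·RZ·ZQ·cos(120°) = 144 + 196 + 168 = 508
  RQ = 2·√127

Step 5: From CR = 10.78, CY = 9, RY = 2, by the inverse law of cosines:
  cos(∠RCY) = (CR² + CY² - RY²) / (2·CR·CY)
  ∠RCY = 5.32°

Step 6: From YC = 9, YP = √145, CP = 8, by the inverse law of cosines:
  cos(∠CYP) = (YC² + YP² - CP²) / (2·YC·YP)
  ∠CYP = 41.63°

Step 7: From YR = 2, YZ = 2·√37, RZ = 12, by the inverse law of cosines:
  cos(∠RYZ) = (YR² + YZ² - RZ²) / (2·YR·YZ)
  ∠RYZ = 80.54°

Step 8: From RC = 10.78, RY = 2, CY = 9, by the inverse law of cosines:
  cos(∠CRY) = (RC² + RY² - CY²) / (2·RC·RY)
  ∠CRY = 24.68°

Step 9: From RQ = 2·√127, RZ = 12, QZ = 14, by the inverse law of cosines:
  cos(∠QRZ) = (RQ² + RZ² - QZ²) / (2·RQ·RZ)
  ∠QRZ = 32.54°

Step 10: From ZR = 12, ZY = 2·√37, RY = 2, by the inverse law of cosines:
  cos(∠RZY) = (ZR² + ZY² - RY²) / (2·ZR·ZY)
  ∠RZY = 9.46°

Step 11: From PC = 8, PY = √145, CY = 9, by the inverse law of cosines:
  cos(∠CPY) = (PC² + PY² - CY²) / (2·PC·PY)
  ∠CPY = 48.37°

Step 12: From QR = 2·√127, QZ = 14, RZ = 12, by the inverse law of cosines:
  cos(∠RQZ) = (QR² + QZ² - RZ²) / (2·QR·QZ)
  ∠RQZ = 27.46°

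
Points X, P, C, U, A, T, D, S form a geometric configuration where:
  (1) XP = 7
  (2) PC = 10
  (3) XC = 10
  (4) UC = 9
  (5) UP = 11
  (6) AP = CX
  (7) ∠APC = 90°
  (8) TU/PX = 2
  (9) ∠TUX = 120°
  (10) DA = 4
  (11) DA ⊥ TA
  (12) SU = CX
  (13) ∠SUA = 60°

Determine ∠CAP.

From the given relations: AP = CX = 10.
Step 1: By the law of cosines on triangle APC: AC² = 10² + 10² − 2·10·10·cos(90°) = 200, so AC = 10·√2.
Step 2: By the inverse law of cosines on triangle CAP: cos(∠CAP) = ((10·√2)² + 10² − 10²) / (2·10·√2·10) = 200/282.84 = 0.7071, so ∠CAP = 45°.

Therefore, the measure of angle ∠CAP = 45°.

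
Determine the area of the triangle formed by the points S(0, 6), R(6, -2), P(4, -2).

Shoelace: Area = (1/2)|0(-2--2) + 6(-2-6) + 4(6--2)| = (1/2)(16) = 8

8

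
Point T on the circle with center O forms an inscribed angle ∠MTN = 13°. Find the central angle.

Central angle = 2 × 13° = 26° (inscribed angle theorem).

26°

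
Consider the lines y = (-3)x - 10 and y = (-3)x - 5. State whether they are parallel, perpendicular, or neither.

Slope of line 1: m1 = -3
Slope of line 2: m2 = -3
Two lines are parallel if and only if they have equal slopes (or both are vertical).
Here m1 = m2 = -3, confirming the lines are parallel.

Parallel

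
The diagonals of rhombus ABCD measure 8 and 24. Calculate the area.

Area of a rhombus = (d1 * d2) / 2
Area = (8 * 24) / 2
Area = 192 / 2
Area = 96

96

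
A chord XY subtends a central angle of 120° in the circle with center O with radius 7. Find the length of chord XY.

Chord = 2(7) sin(60°) = 7*sqrt(3)

7*sqrt(3)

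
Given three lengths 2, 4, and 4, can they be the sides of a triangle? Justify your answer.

Yes.
The triangle inequality requires that the sum of any two sides exceeds the third.
Here 2 + 4 = 6 > 4, so the condition is met.

Yes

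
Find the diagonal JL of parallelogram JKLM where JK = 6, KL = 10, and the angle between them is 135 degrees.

Using the law of cosines:
d^2 = 6^2 + 10^2 - 2(6)(10)cos(135 degrees)
d^2 = 36 + 100 - 120*-sqrt(2)/2
d^2 = 60*sqrt(2) + 136
d = 2*sqrt(15*sqrt(2) + 34)

2*sqrt(15*sqrt(2) + 34)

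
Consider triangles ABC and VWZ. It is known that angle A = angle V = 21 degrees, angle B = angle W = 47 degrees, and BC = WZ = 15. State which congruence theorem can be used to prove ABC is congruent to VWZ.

The given information matches AAS: Two pairs of corresponding angles and a non-included side are equal (Angle-Angle-Side).

AAS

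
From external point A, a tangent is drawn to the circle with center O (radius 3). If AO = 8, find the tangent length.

The tangent, radius, and line from the external point to the center form a right triangle.
The right angle is where the tangent meets the radius.
By the Pythagorean theorem: tangent² + 3² = 8²
tangent² = 64 - 9 = 55
tangent = sqrt(55)

sqrt(55)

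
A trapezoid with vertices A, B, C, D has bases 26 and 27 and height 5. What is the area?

Area = (26 + 27) * 5 / 2 = 265 / 2 = 265/2

265/2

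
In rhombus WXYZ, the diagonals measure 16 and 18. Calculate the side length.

In a rhombus, the diagonals bisect each other perpendicularly, creating four congruent right triangles.
Each triangle has legs 8 (half of 16) and 9 (half of 18).
The hypotenuse of each right triangle is a side of the rhombus:
side = sqrt(8^2 + 9^2) = sqrt(145)

sqrt(145)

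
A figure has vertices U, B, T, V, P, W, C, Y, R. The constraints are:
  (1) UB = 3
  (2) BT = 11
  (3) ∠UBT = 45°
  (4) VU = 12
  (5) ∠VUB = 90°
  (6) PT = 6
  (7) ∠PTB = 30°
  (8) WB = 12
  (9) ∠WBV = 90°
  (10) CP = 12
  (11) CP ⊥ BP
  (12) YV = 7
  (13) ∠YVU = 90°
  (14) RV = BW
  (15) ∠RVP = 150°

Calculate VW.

Step 1: By the law of cosines on triangle BUV: BV² = 3² + 12² − 2·3·12·cos(90°) = 153, so BV = 3·√17.
Step 2: By the law of cosines on triangle VBW: VW² = (3·√17)² + 12² − 2·3·√17·12·cos(90°) = 297, so VW = 3·√33.

Therefore, the length of VW = 3·√33.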